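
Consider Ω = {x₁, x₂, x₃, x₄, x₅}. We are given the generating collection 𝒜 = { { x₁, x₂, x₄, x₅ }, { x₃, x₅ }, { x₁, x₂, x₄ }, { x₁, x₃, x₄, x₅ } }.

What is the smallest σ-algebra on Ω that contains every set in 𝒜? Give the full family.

Take S₀ = 𝒜 ∪ {∅, Ω} = { {  }, { x₃, x₅ }, { x₁, x₂, x₄ }, { x₁, x₂, x₄, x₅ }, { x₁, x₃, x₄, x₅ }, Ω }.
Iteration 1 (2 new):
  { x₂ }  = complement { x₁, x₃, x₄, x₅ }
  { x₃ }  = complement { x₁, x₂, x₄, x₅ }
Iteration 2: 3 new —
  { x₂, x₃ }  = { x₂ } ∪ { x₃ }
  { x₂, x₃, x₅ }  = { x₃, x₅ } ∪ { x₂ }
  { x₁, x₂, x₃, x₄ }  = { x₃ } ∪ { x₁, x₂, x₄ }
Iteration 3: 3 new —
  { x₅ }  = complement { x₁, x₂, x₃, x₄ }
  { x₁, x₄ }  = complement { x₂, x₃, x₅ }
  { x₁, x₄, x₅ }  = complement { x₂, x₃ }
Iteration 4. New:
  { x₂, x₅ }  = { x₂ } ∪ { x₅ }
  { x₁, x₃, x₄ }  = { x₃ } ∪ { x₁, x₄ }
After Iteration 5 the family is unchanged; done.

σ(𝒜) = { {  }, { x₂ }, { x₃ }, { x₅ }, { x₁, x₄ }, { x₂, x₃ }, { x₂, x₅ }, { x₃, x₅ }, { x₁, x₂, x₄ }, { x₁, x₃, x₄ }, { x₁, x₄, x₅ }, { x₂, x₃, x₅ }, { x₁, x₂, x₃, x₄ }, { x₁, x₂, x₄, x₅ }, { x₁, x₃, x₄, x₅ }, Ω }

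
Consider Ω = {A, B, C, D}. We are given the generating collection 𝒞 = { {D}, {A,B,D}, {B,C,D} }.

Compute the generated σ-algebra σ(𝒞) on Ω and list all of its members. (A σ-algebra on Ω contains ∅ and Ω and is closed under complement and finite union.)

Answer: σ(𝒞) = { ∅, {A}, {B}, {C}, {D}, {A,B}, {A,C}, {A,D}, {B,C}, {B,D}, {C,D}, {A,B,C}, {A,B,D}, {A,C,D}, {B,C,D}, Ω }

Trace:
Start: 𝒞 ∪ {∅, Ω} = { ∅, {D}, {A,B,D}, {B,C,D}, Ω }.
Iteration 1: +3 →
  {A}  = {B,C,D}ᶜ
  {C}  = {A,B,D}ᶜ
  {A,B,C}  = {D}ᶜ
  |family| = 8
Iteration 2 (3 new):
  {A,C}  = {C} ∪ {A}
  {A,D}  = {D} ∪ {A}
  {C,D}  = {D} ∪ {C}
  |family| = 11
Iteration 3: 4 new —
  {A,B}  = {C,D}ᶜ
  {B,C}  = {A,D}ᶜ
  {B,D}  = {A,C}ᶜ
  {A,C,D}  = {C} ∪ {A,D}
  |family| = 15
Iteration 4. New:
  {B}  = {A,C,D}ᶜ
  |family| = 16
After Iteration 5 the family is unchanged; done.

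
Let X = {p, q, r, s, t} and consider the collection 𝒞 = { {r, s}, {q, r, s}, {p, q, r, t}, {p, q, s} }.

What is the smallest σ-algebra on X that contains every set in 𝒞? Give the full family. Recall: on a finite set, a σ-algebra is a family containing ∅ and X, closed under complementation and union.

Begin from { {}, {r, s}, {p, q, s}, {q, r, s}, {p, q, r, t}, X } (that is, 𝒞 plus ∅ and X).
Iteration 1 (5 new):
  {s}  = X∖{p, q, r, t}
  {p, t}  = X∖{q, r, s}
  {r, t}  = X∖{p, q, s}
  {p, q, t}  = X∖{r, s}
  {p, q, r, s}  = {r, s} ∪ {p, q, s}
  [11 total]
Iteration 2: 7 new —
  {t}  = X∖{p, q, r, s}
  {p, r, t}  = {p, t} ∪ {r, t}
  {p, s, t}  = {p, t} ∪ {s}
  {r, s, t}  = {r, s} ∪ {r, t}
  {p, q, s, t}  = {p, q, s} ∪ {p, q, t}
  {p, r, s, t}  = {r, s} ∪ {p, t}
  {q, r, s, t}  = {q, r, s} ∪ {r, t}
  [18 total]
Iteration 3: +7 →
  {p}  = X∖{q, r, s, t}
  {q}  = X∖{p, r, s, t}
  {r}  = X∖{p, q, s, t}
  {p, q}  = X∖{r, s, t}
  {q, r}  = X∖{p, s, t}
  {q, s}  = X∖{p, r, t}
  {s, t}  = {s} ∪ {t}
  [25 total]
Iteration 4 adds 7:
  {p, r}  = {r} ∪ {p}
  {p, s}  = {s} ∪ {p}
  {q, t}  = {q} ∪ {t}
  {p, q, r}  = X∖{s, t}
  {p, r, s}  = {r, s} ∪ {p}
  {q, r, t}  = {q} ∪ {r, t}
  {q, s, t}  = {q} ∪ {s, t}
  [32 total]
Iteration 5: no new sets; the family is a σ-algebra.

Therefore σ(𝒞) = { {}, {p}, {q}, {r}, {s}, {t}, {p, q}, {p, r}, {p, s}, {p, t}, {q, r}, {q, s}, {q, t}, {r, s}, {r, t}, {s, t}, {p, q, r}, {p, q, s}, {p, q, t}, {p, r, s}, {p, r, t}, {p, s, t}, {q, r, s}, {q, r, t}, {q, s, t}, {r, s, t}, {p, q, r, s}, {p, q, r, t}, {p, q, s, t}, {p, r, s, t}, {q, r, s, t}, X } (|σ(𝒞)| = 32).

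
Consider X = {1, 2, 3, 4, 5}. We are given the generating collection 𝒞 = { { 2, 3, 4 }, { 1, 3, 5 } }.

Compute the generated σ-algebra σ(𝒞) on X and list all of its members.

Take S₀ = 𝒞 ∪ {∅, X} = { ∅, { 1, 3, 5 }, { 2, 3, 4 }, X }.
Round 1: +2 →
  { 1, 5 }  = ᶜ of { 2, 3, 4 }
  { 2, 4 }  = ᶜ of { 1, 3, 5 }
Round 2 adds 1:
  { 1, 2, 4, 5 }  = { 1, 5 } ∪ { 2, 4 }
Round 3. New:
  { 3 }  = ᶜ of { 1, 2, 4, 5 }
Round 4: stable.

Hence σ(𝒞) has 8 members: { ∅, { 3 }, { 1, 5 }, { 2, 4 }, { 1, 3, 5 }, { 2, 3, 4 }, { 1, 2, 4, 5 }, X }.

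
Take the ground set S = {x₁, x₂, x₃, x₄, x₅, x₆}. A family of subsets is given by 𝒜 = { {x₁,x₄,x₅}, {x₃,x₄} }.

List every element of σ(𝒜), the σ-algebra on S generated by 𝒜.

Initial family (4 sets): { {}, {x₃,x₄}, {x₁,x₄,x₅}, S }.
Round 1. New:
  {x₂,x₃,x₆}  = ᶜ of {x₁,x₄,x₅}
  {x₁,x₂,x₅,x₆}  = ᶜ of {x₃,x₄}
  {x₁,x₃,x₄,x₅}  = {x₃,x₄} ∪ {x₁,x₄,x₅}
  |family| = 7
Round 2 (4 new):
  {x₂,x₆}  = ᶜ of {x₁,x₃,x₄,x₅}
  {x₂,x₃,x₄,x₆}  = {x₃,x₄} ∪ {x₂,x₃,x₆}
  {x₁,x₂,x₃,x₅,x₆}  = {x₂,x₃,x₆} ∪ {x₁,x₂,x₅,x₆}
  {x₁,x₂,x₄,x₅,x₆}  = {x₁,x₄,x₅} ∪ {x₁,x₂,x₅,x₆}
  |family| = 11
Round 3. New:
  {x₃}  = ᶜ of {x₁,x₂,x₄,x₅,x₆}
  {x₄}  = ᶜ of {x₁,x₂,x₃,x₅,x₆}
  {x₁,x₅}  = ᶜ of {x₂,x₃,x₄,x₆}
  |family| = 14
Round 4: 2 new —
  {x₁,x₃,x₅}  = {x₃} ∪ {x₁,x₅}
  {x₂,x₄,x₆}  = {x₄} ∪ {x₂,x₆}
  |family| = 16
Round 5: closed — nothing new.

Hence σ(𝒜) has 16 members: { {}, {x₃}, {x₄}, {x₁,x₅}, {x₂,x₆}, {x₃,x₄}, {x₁,x₃,x₅}, {x₁,x₄,x₅}, {x₂,x₃,x₆}, {x₂,x₄,x₆}, {x₁,x₂,x₅,x₆}, {x₁,x₃,x₄,x₅}, {x₂,x₃,x₄,x₆}, {x₁,x₂,x₃,x₅,x₆}, {x₁,x₂,x₄,x₅,x₆}, S }.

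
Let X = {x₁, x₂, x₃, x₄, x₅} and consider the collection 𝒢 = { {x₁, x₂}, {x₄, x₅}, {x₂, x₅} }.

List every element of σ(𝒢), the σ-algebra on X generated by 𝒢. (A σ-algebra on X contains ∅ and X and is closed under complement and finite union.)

|σ(𝒢)| = 32.  σ(𝒢) = { {}, {x₁}, {x₂}, {x₃}, {x₄}, {x₅}, {x₁, x₂}, {x₁, x₃}, {x₁, x₄}, {x₁, x₅}, {x₂, x₃}, {x₂, x₄}, {x₂, x₅}, {x₃, x₄}, {x₃, x₅}, {x₄, x₅}, {x₁, x₂, x₃}, {x₁, x₂, x₄}, {x₁, x₂, x₅}, {x₁, x₃, x₄}, {x₁, x₃, x₅}, {x₁, x₄, x₅}, {x₂, x₃, x₄}, {x₂, x₃, x₅}, {x₂, x₄, x₅}, {x₃, x₄, x₅}, {x₁, x₂, x₃, x₄}, {x₁, x₂, x₃, x₅}, {x₁, x₂, x₄, x₅}, {x₁, x₃, x₄, x₅}, {x₂, x₃, x₄, x₅}, X }

Derivation:
Take S₀ = 𝒢 ∪ {∅, X} = { {}, {x₁, x₂}, {x₂, x₅}, {x₄, x₅}, X }.
Pass 1. New:
  {x₁, x₂, x₃}  = X∖{x₄, x₅}
  {x₁, x₂, x₅}  = {x₂, x₅} ∪ {x₁, x₂}
  {x₁, x₃, x₄}  = X∖{x₂, x₅}
  {x₂, x₄, x₅}  = {x₄, x₅} ∪ {x₂, x₅}
  {x₃, x₄, x₅}  = X∖{x₁, x₂}
  {x₁, x₂, x₄, x₅}  = {x₄, x₅} ∪ {x₁, x₂}
  |family| = 11
Pass 2: 7 new —
  {x₃}  = X∖{x₁, x₂, x₄, x₅}
  {x₁, x₃}  = X∖{x₂, x₄, x₅}
  {x₃, x₄}  = X∖{x₁, x₂, x₅}
  {x₁, x₂, x₃, x₄}  = {x₁, x₂, x₃} ∪ {x₁, x₃, x₄}
  {x₁, x₂, x₃, x₅}  = {x₂, x₅} ∪ {x₁, x₂, x₃}
  {x₁, x₃, x₄, x₅}  = {x₃, x₄, x₅} ∪ {x₁, x₃, x₄}
  {x₂, x₃, x₄, x₅}  = {x₂, x₅} ∪ {x₃, x₄, x₅}
  |family| = 18
Pass 3 adds 5:
  {x₁}  = X∖{x₂, x₃, x₄, x₅}
  {x₂}  = X∖{x₁, x₃, x₄, x₅}
  {x₄}  = X∖{x₁, x₂, x₃, x₅}
  {x₅}  = X∖{x₁, x₂, x₃, x₄}
  {x₂, x₃, x₅}  = {x₃} ∪ {x₂, x₅}
  |family| = 23
Pass 4: +9 →
  {x₁, x₄}  = X∖{x₂, x₃, x₅}
  {x₁, x₅}  = {x₅} ∪ {x₁}
  {x₂, x₃}  = {x₂} ∪ {x₃}
  {x₂, x₄}  = {x₂} ∪ {x₄}
  {x₃, x₅}  = {x₅} ∪ {x₃}
  {x₁, x₂, x₄}  = {x₁, x₂} ∪ {x₄}
  {x₁, x₃, x₅}  = {x₅} ∪ {x₁, x₃}
  {x₁, x₄, x₅}  = {x₄, x₅} ∪ {x₁}
  {x₂, x₃, x₄}  = {x₃, x₄} ∪ {x₂}
  |family| = 32
Pass 5 adds nothing — fixpoint reached.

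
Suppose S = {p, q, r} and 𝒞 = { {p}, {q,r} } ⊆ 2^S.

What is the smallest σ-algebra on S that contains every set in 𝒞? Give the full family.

Seed the family with 𝒞 together with ∅ and S: { ∅, {p}, {q,r}, S }.
Round 1: stable.

Hence σ(𝒞) has 4 members: { ∅, {p}, {q,r}, S }.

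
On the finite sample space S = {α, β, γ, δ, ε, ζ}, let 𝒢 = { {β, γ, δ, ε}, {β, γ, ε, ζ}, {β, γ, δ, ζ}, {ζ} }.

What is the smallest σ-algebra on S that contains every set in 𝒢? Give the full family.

Begin from { {}, {ζ}, {β, γ, δ, ε}, {β, γ, δ, ζ}, {β, γ, ε, ζ}, S } (that is, 𝒢 plus ∅ and S).
Step 1 adds 5:
  {α, δ}  = complement {β, γ, ε, ζ}
  {α, ε}  = complement {β, γ, δ, ζ}
  {α, ζ}  = complement {β, γ, δ, ε}
  {α, β, γ, δ, ε}  = complement {ζ}
  {β, γ, δ, ε, ζ}  = {β, γ, δ, ζ} ∪ {β, γ, δ, ε}
Step 2. New:
  {α}  = complement {β, γ, δ, ε, ζ}
  {α, δ, ε}  = {α, δ} ∪ {α, ε}
  {α, δ, ζ}  = {α, ζ} ∪ {α, δ}
  {α, ε, ζ}  = {α, ζ} ∪ {α, ε}
  {α, β, γ, δ, ζ}  = {α, ζ} ∪ {β, γ, δ, ζ}
  {α, β, γ, ε, ζ}  = {α, ζ} ∪ {β, γ, ε, ζ}
Step 3: +6 →
  {δ}  = complement {α, β, γ, ε, ζ}
  {ε}  = complement {α, β, γ, δ, ζ}
  {β, γ, δ}  = complement {α, ε, ζ}
  {β, γ, ε}  = complement {α, δ, ζ}
  {β, γ, ζ}  = complement {α, δ, ε}
  {α, δ, ε, ζ}  = {α, δ, ε} ∪ {α, ε, ζ}
Step 4: 7 new —
  {β, γ}  = complement {α, δ, ε, ζ}
  {δ, ε}  = {ε} ∪ {δ}
  {δ, ζ}  = {ζ} ∪ {δ}
  {ε, ζ}  = {ζ} ∪ {ε}
  {α, β, γ, δ}  = {β, γ, δ} ∪ {α}
  {α, β, γ, ε}  = {α} ∪ {β, γ, ε}
  {α, β, γ, ζ}  = {α} ∪ {β, γ, ζ}
Step 5: +2 →
  {α, β, γ}  = {α} ∪ {β, γ}
  {δ, ε, ζ}  = {ε, ζ} ∪ {δ, ε}
Step 6: already closed under ᶜ and ∪.

Hence σ(𝒢) has 32 members: { {}, {α}, {δ}, {ε}, {ζ}, {α, δ}, {α, ε}, {α, ζ}, {β, γ}, {δ, ε}, {δ, ζ}, {ε, ζ}, {α, β, γ}, {α, δ, ε}, {α, δ, ζ}, {α, ε, ζ}, {β, γ, δ}, {β, γ, ε}, {β, γ, ζ}, {δ, ε, ζ}, {α, β, γ, δ}, {α, β, γ, ε}, {α, β, γ, ζ}, {α, δ, ε, ζ}, {β, γ, δ, ε}, {β, γ, δ, ζ}, {β, γ, ε, ζ}, {α, β, γ, δ, ε}, {α, β, γ, δ, ζ}, {α, β, γ, ε, ζ}, {β, γ, δ, ε, ζ}, S }.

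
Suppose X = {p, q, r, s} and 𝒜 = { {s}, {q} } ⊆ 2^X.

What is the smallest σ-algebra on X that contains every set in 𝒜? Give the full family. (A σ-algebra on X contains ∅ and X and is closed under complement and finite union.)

σ(𝒜) = { {}, {q}, {s}, {p,r}, {q,s}, {p,q,r}, {p,r,s}, X }

Derivation:
Begin from { {}, {q}, {s}, X } (that is, 𝒜 plus ∅ and X).
Step 1 (3 new):
  {q,s}  = {q} ∪ {s}
  {p,q,r}  = ᶜ of {s}
  {p,r,s}  = ᶜ of {q}
  [7 total]
Step 2. New:
  {p,r}  = ᶜ of {q,s}
  [8 total]
Step 3: stable.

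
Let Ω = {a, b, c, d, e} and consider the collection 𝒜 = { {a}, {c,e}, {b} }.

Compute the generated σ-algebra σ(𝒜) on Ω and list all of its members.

|σ(𝒜)| = 16.  σ(𝒜) = { {}, {a}, {b}, {d}, {a,b}, {a,d}, {b,d}, {c,e}, {a,b,d}, {a,c,e}, {b,c,e}, {c,d,e}, {a,b,c,e}, {a,c,d,e}, {b,c,d,e}, Ω }

Trace:
Begin from { {}, {a}, {b}, {c,e}, Ω } (that is, 𝒜 plus ∅ and Ω).
Iteration 1 (6 new):
  {a,b}  = {b} ∪ {a}
  {a,b,d}  = complement {c,e}
  {a,c,e}  = {c,e} ∪ {a}
  {b,c,e}  = {c,e} ∪ {b}
  {a,c,d,e}  = complement {b}
  {b,c,d,e}  = complement {a}
  [11 total]
Iteration 2: 4 new —
  {a,d}  = complement {b,c,e}
  {b,d}  = complement {a,c,e}
  {c,d,e}  = complement {a,b}
  {a,b,c,e}  = {a,b} ∪ {a,c,e}
  [15 total]
Iteration 3: +1 →
  {d}  = complement {a,b,c,e}
  [16 total]
After Iteration 4 the family is unchanged; done.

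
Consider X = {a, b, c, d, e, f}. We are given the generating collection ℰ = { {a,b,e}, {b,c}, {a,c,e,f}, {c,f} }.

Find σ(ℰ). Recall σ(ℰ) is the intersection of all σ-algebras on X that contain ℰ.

Answer: σ(ℰ) = { {}, {b}, {c}, {d}, {f}, {a,e}, {b,c}, {b,d}, {b,f}, {c,d}, {c,f}, {d,f}, {a,b,e}, {a,c,e}, {a,d,e}, {a,e,f}, {b,c,d}, {b,c,f}, {b,d,f}, {c,d,f}, {a,b,c,e}, {a,b,d,e}, {a,b,e,f}, {a,c,d,e}, {a,c,e,f}, {a,d,e,f}, {b,c,d,f}, {a,b,c,d,e}, {a,b,c,e,f}, {a,b,d,e,f}, {a,c,d,e,f}, X }

Working:
Take S₀ = ℰ ∪ {∅, X} = { {}, {b,c}, {c,f}, {a,b,e}, {a,c,e,f}, X }.
Iteration 1. New:
  {b,d}  = X∖{a,c,e,f}
  {b,c,f}  = {b,c} ∪ {c,f}
  {c,d,f}  = X∖{a,b,e}
  {a,b,c,e}  = {a,b,e} ∪ {b,c}
  {a,b,d,e}  = X∖{c,f}
  {a,d,e,f}  = X∖{b,c}
  {a,b,c,e,f}  = {a,c,e,f} ∪ {a,b,e}
Iteration 2: +8 →
  {d}  = X∖{a,b,c,e,f}
  {d,f}  = X∖{a,b,c,e}
  {a,d,e}  = X∖{b,c,f}
  {b,c,d}  = {b,c} ∪ {b,d}
  {b,c,d,f}  = {b,c,f} ∪ {c,d,f}
  {a,b,c,d,e}  = {a,b,d,e} ∪ {b,c}
  {a,b,d,e,f}  = {a,d,e,f} ∪ {a,b,d,e}
  {a,c,d,e,f}  = {a,c,e,f} ∪ {a,d,e,f}
Iteration 3 (6 new):
  {b}  = X∖{a,c,d,e,f}
  {c}  = X∖{a,b,d,e,f}
  {f}  = X∖{a,b,c,d,e}
  {a,e}  = X∖{b,c,d,f}
  {a,e,f}  = X∖{b,c,d}
  {b,d,f}  = {d,f} ∪ {b,d}
Iteration 4. New:
  {b,f}  = {b} ∪ {f}
  {c,d}  = {c} ∪ {d}
  {a,c,e}  = X∖{b,d,f}
  {a,b,e,f}  = {b} ∪ {a,e,f}
  {a,c,d,e}  = {a,d,e} ∪ {c}
Iteration 5: closed — nothing new.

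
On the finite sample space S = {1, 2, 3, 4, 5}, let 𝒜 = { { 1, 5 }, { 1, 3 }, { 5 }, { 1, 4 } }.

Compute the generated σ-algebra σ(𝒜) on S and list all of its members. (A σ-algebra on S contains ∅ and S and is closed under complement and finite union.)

Initial family (6 sets): { {}, { 5 }, { 1, 3 }, { 1, 4 }, { 1, 5 }, S }.
Step 1: +7 →
  { 1, 3, 4 }  = { 1, 4 } ∪ { 1, 3 }
  { 1, 3, 5 }  = { 1, 3 } ∪ { 1, 5 }
  { 1, 4, 5 }  = { 1, 4 } ∪ { 1, 5 }
  { 2, 3, 4 }  = { 1, 5 }ᶜ
  { 2, 3, 5 }  = { 1, 4 }ᶜ
  { 2, 4, 5 }  = { 1, 3 }ᶜ
  { 1, 2, 3, 4 }  = { 5 }ᶜ
  |family| = 13
Step 2 adds 7:
  { 2, 3 }  = { 1, 4, 5 }ᶜ
  { 2, 4 }  = { 1, 3, 5 }ᶜ
  { 2, 5 }  = { 1, 3, 4 }ᶜ
  { 1, 2, 3, 5 }  = { 1, 3, 5 } ∪ { 2, 3, 5 }
  { 1, 2, 4, 5 }  = { 1, 4, 5 } ∪ { 2, 4, 5 }
  { 1, 3, 4, 5 }  = { 1, 4, 5 } ∪ { 1, 3, 5 }
  { 2, 3, 4, 5 }  = { 2, 3, 4 } ∪ { 5 }
  |family| = 20
Step 3 (7 new):
  { 1 }  = { 2, 3, 4, 5 }ᶜ
  { 2 }  = { 1, 3, 4, 5 }ᶜ
  { 3 }  = { 1, 2, 4, 5 }ᶜ
  { 4 }  = { 1, 2, 3, 5 }ᶜ
  { 1, 2, 3 }  = { 1, 3 } ∪ { 2, 3 }
  { 1, 2, 4 }  = { 1, 4 } ∪ { 2, 4 }
  { 1, 2, 5 }  = { 2, 5 } ∪ { 1, 5 }
  |family| = 27
Step 4 (4 new):
  { 1, 2 }  = { 2 } ∪ { 1 }
  { 3, 4 }  = { 1, 2, 5 }ᶜ
  { 3, 5 }  = { 1, 2, 4 }ᶜ
  { 4, 5 }  = { 1, 2, 3 }ᶜ
  |family| = 31
Step 5 (1 new):
  { 3, 4, 5 }  = { 1, 2 }ᶜ
  |family| = 32
Step 6: already closed under ᶜ and ∪.

Hence σ(𝒜) has 32 members: { {}, { 1 }, { 2 }, { 3 }, { 4 }, { 5 }, { 1, 2 }, { 1, 3 }, { 1, 4 }, { 1, 5 }, { 2, 3 }, { 2, 4 }, { 2, 5 }, { 3, 4 }, { 3, 5 }, { 4, 5 }, { 1, 2, 3 }, { 1, 2, 4 }, { 1, 2, 5 }, { 1, 3, 4 }, { 1, 3, 5 }, { 1, 4, 5 }, { 2, 3, 4 }, { 2, 3, 5 }, { 2, 4, 5 }, { 3, 4, 5 }, { 1, 2, 3, 4 }, { 1, 2, 3, 5 }, { 1, 2, 4, 5 }, { 1, 3, 4, 5 }, { 2, 3, 4, 5 }, S }.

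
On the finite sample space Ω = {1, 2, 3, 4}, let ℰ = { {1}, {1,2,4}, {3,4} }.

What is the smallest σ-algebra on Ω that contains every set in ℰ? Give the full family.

Answer: σ(ℰ) = { {}, {1}, {2}, {3}, {4}, {1,2}, {1,3}, {1,4}, {2,3}, {2,4}, {3,4}, {1,2,3}, {1,2,4}, {1,3,4}, {2,3,4}, Ω }

Derivation:
Initial family (5 sets): { {}, {1}, {3,4}, {1,2,4}, Ω }.
Step 1. New:
  {3}  = Ω∖{1,2,4}
  {1,2}  = Ω∖{3,4}
  {1,3,4}  = {3,4} ∪ {1}
  {2,3,4}  = Ω∖{1}
  (now 9)
Step 2: +3 →
  {2}  = Ω∖{1,3,4}
  {1,3}  = {3} ∪ {1}
  {1,2,3}  = {1,2} ∪ {3}
  (now 12)
Step 3: 3 new —
  {4}  = Ω∖{1,2,3}
  {2,3}  = {3} ∪ {2}
  {2,4}  = Ω∖{1,3}
  (now 15)
Step 4. New:
  {1,4}  = Ω∖{2,3}
  (now 16)
After Step 5 the family is unchanged; done.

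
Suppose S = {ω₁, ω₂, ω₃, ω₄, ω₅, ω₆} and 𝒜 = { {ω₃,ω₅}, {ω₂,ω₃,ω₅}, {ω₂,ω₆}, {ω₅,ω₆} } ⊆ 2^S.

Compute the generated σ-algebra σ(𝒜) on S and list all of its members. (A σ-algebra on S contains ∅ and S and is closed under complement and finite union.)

Begin from { ∅, {ω₂,ω₆}, {ω₃,ω₅}, {ω₅,ω₆}, {ω₂,ω₃,ω₅}, S } (that is, 𝒜 plus ∅ and S).
Round 1. New:
  {ω₁,ω₄,ω₆}  = complement {ω₂,ω₃,ω₅}
  {ω₂,ω₅,ω₆}  = {ω₅,ω₆} ∪ {ω₂,ω₆}
  {ω₃,ω₅,ω₆}  = {ω₅,ω₆} ∪ {ω₃,ω₅}
  {ω₁,ω₂,ω₃,ω₄}  = complement {ω₅,ω₆}
  {ω₁,ω₂,ω₄,ω₆}  = complement {ω₃,ω₅}
  {ω₁,ω₃,ω₄,ω₅}  = complement {ω₂,ω₆}
  {ω₂,ω₃,ω₅,ω₆}  = {ω₂,ω₃,ω₅} ∪ {ω₅,ω₆}
  (now 13)
Round 2. New:
  {ω₁,ω₄}  = complement {ω₂,ω₃,ω₅,ω₆}
  {ω₁,ω₂,ω₄}  = complement {ω₃,ω₅,ω₆}
  {ω₁,ω₃,ω₄}  = complement {ω₂,ω₅,ω₆}
  {ω₁,ω₄,ω₅,ω₆}  = {ω₅,ω₆} ∪ {ω₁,ω₄,ω₆}
  {ω₁,ω₂,ω₃,ω₄,ω₅}  = {ω₂,ω₃,ω₅} ∪ {ω₁,ω₃,ω₄,ω₅}
  {ω₁,ω₂,ω₃,ω₄,ω₆}  = {ω₁,ω₂,ω₄,ω₆} ∪ {ω₁,ω₂,ω₃,ω₄}
  {ω₁,ω₂,ω₄,ω₅,ω₆}  = {ω₁,ω₂,ω₄,ω₆} ∪ {ω₅,ω₆}
  {ω₁,ω₃,ω₄,ω₅,ω₆}  = {ω₅,ω₆} ∪ {ω₁,ω₃,ω₄,ω₅}
  (now 21)
Round 3 (6 new):
  {ω₂}  = complement {ω₁,ω₃,ω₄,ω₅,ω₆}
  {ω₃}  = complement {ω₁,ω₂,ω₄,ω₅,ω₆}
  {ω₅}  = complement {ω₁,ω₂,ω₃,ω₄,ω₆}
  {ω₆}  = complement {ω₁,ω₂,ω₃,ω₄,ω₅}
  {ω₂,ω₃}  = complement {ω₁,ω₄,ω₅,ω₆}
  {ω₁,ω₃,ω₄,ω₆}  = {ω₁,ω₄,ω₆} ∪ {ω₁,ω₃,ω₄}
  (now 27)
Round 4 adds 5:
  {ω₂,ω₅}  = complement {ω₁,ω₃,ω₄,ω₆}
  {ω₃,ω₆}  = {ω₆} ∪ {ω₃}
  {ω₁,ω₄,ω₅}  = {ω₅} ∪ {ω₁,ω₄}
  {ω₂,ω₃,ω₆}  = {ω₂,ω₆} ∪ {ω₃}
  {ω₁,ω₂,ω₄,ω₅}  = {ω₁,ω₂,ω₄} ∪ {ω₅}
  (now 32)
Round 5: closed — nothing new.

Hence σ(𝒜) has 32 members: { ∅, {ω₂}, {ω₃}, {ω₅}, {ω₆}, {ω₁,ω₄}, {ω₂,ω₃}, {ω₂,ω₅}, {ω₂,ω₆}, {ω₃,ω₅}, {ω₃,ω₆}, {ω₅,ω₆}, {ω₁,ω₂,ω₄}, {ω₁,ω₃,ω₄}, {ω₁,ω₄,ω₅}, {ω₁,ω₄,ω₆}, {ω₂,ω₃,ω₅}, {ω₂,ω₃,ω₆}, {ω₂,ω₅,ω₆}, {ω₃,ω₅,ω₆}, {ω₁,ω₂,ω₃,ω₄}, {ω₁,ω₂,ω₄,ω₅}, {ω₁,ω₂,ω₄,ω₆}, {ω₁,ω₃,ω₄,ω₅}, {ω₁,ω₃,ω₄,ω₆}, {ω₁,ω₄,ω₅,ω₆}, {ω₂,ω₃,ω₅,ω₆}, {ω₁,ω₂,ω₃,ω₄,ω₅}, {ω₁,ω₂,ω₃,ω₄,ω₆}, {ω₁,ω₂,ω₄,ω₅,ω₆}, {ω₁,ω₃,ω₄,ω₅,ω₆}, S }.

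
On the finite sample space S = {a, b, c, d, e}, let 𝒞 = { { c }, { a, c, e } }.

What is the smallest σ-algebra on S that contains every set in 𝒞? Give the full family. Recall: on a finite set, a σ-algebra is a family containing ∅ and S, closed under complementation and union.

|σ(𝒞)| = 8.  σ(𝒞) = { {}, { c }, { a, e }, { b, d }, { a, c, e }, { b, c, d }, { a, b, d, e }, S }

Working:
Begin from { {}, { c }, { a, c, e }, S } (that is, 𝒞 plus ∅ and S).
Step 1. New:
  { b, d }  = S∖{ a, c, e }
  { a, b, d, e }  = S∖{ c }
Step 2 (1 new):
  { b, c, d }  = { c } ∪ { b, d }
Step 3. New:
  { a, e }  = S∖{ b, c, d }
Step 4: stable.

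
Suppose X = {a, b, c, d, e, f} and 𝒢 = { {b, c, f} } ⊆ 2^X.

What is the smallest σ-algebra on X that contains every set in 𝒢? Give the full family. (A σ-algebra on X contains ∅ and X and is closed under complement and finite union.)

σ(𝒢) = { {}, {a, d, e}, {b, c, f}, X }

Derivation:
Take S₀ = 𝒢 ∪ {∅, X} = { {}, {b, c, f}, X }.
Round 1 adds 1:
  {a, d, e}  = {b, c, f}ᶜ
  |family| = 4
After Round 2 the family is unchanged; done.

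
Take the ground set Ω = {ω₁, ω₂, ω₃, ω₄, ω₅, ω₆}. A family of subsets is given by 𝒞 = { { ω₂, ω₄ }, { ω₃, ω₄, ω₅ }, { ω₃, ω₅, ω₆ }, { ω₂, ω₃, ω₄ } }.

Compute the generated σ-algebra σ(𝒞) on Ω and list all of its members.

|σ(𝒞)| = 64.  σ(𝒞) = { {  }, { ω₁ }, { ω₂ }, { ω₃ }, { ω₄ }, { ω₅ }, { ω₆ }, { ω₁, ω₂ }, { ω₁, ω₃ }, { ω₁, ω₄ }, { ω₁, ω₅ }, { ω₁, ω₆ }, { ω₂, ω₃ }, { ω₂, ω₄ }, { ω₂, ω₅ }, { ω₂, ω₆ }, { ω₃, ω₄ }, { ω₃, ω₅ }, { ω₃, ω₆ }, { ω₄, ω₅ }, { ω₄, ω₆ }, { ω₅, ω₆ }, { ω₁, ω₂, ω₃ }, { ω₁, ω₂, ω₄ }, { ω₁, ω₂, ω₅ }, { ω₁, ω₂, ω₆ }, { ω₁, ω₃, ω₄ }, { ω₁, ω₃, ω₅ }, { ω₁, ω₃, ω₆ }, { ω₁, ω₄, ω₅ }, { ω₁, ω₄, ω₆ }, { ω₁, ω₅, ω₆ }, { ω₂, ω₃, ω₄ }, { ω₂, ω₃, ω₅ }, { ω₂, ω₃, ω₆ }, { ω₂, ω₄, ω₅ }, { ω₂, ω₄, ω₆ }, { ω₂, ω₅, ω₆ }, { ω₃, ω₄, ω₅ }, { ω₃, ω₄, ω₆ }, { ω₃, ω₅, ω₆ }, { ω₄, ω₅, ω₆ }, { ω₁, ω₂, ω₃, ω₄ }, { ω₁, ω₂, ω₃, ω₅ }, { ω₁, ω₂, ω₃, ω₆ }, { ω₁, ω₂, ω₄, ω₅ }, { ω₁, ω₂, ω₄, ω₆ }, { ω₁, ω₂, ω₅, ω₆ }, { ω₁, ω₃, ω₄, ω₅ }, { ω₁, ω₃, ω₄, ω₆ }, { ω₁, ω₃, ω₅, ω₆ }, { ω₁, ω₄, ω₅, ω₆ }, { ω₂, ω₃, ω₄, ω₅ }, { ω₂, ω₃, ω₄, ω₆ }, { ω₂, ω₃, ω₅, ω₆ }, { ω₂, ω₄, ω₅, ω₆ }, { ω₃, ω₄, ω₅, ω₆ }, { ω₁, ω₂, ω₃, ω₄, ω₅ }, { ω₁, ω₂, ω₃, ω₄, ω₆ }, { ω₁, ω₂, ω₃, ω₅, ω₆ }, { ω₁, ω₂, ω₄, ω₅, ω₆ }, { ω₁, ω₃, ω₄, ω₅, ω₆ }, { ω₂, ω₃, ω₄, ω₅, ω₆ }, Ω }

Derivation:
Seed the family with 𝒞 together with ∅ and Ω: { {  }, { ω₂, ω₄ }, { ω₂, ω₃, ω₄ }, { ω₃, ω₄, ω₅ }, { ω₃, ω₅, ω₆ }, Ω }.
Round 1: +7 →
  { ω₁, ω₂, ω₄ }  = { ω₃, ω₅, ω₆ }ᶜ
  { ω₁, ω₂, ω₆ }  = { ω₃, ω₄, ω₅ }ᶜ
  { ω₁, ω₅, ω₆ }  = { ω₂, ω₃, ω₄ }ᶜ
  { ω₁, ω₃, ω₅, ω₆ }  = { ω₂, ω₄ }ᶜ
  { ω₂, ω₃, ω₄, ω₅ }  = { ω₃, ω₄, ω₅ } ∪ { ω₂, ω₃, ω₄ }
  { ω₃, ω₄, ω₅, ω₆ }  = { ω₃, ω₄, ω₅ } ∪ { ω₃, ω₅, ω₆ }
  { ω₂, ω₃, ω₄, ω₅, ω₆ }  = { ω₂, ω₃, ω₄ } ∪ { ω₃, ω₅, ω₆ }
  [13 total]
Round 2 (11 new):
  { ω₁ }  = { ω₂, ω₃, ω₄, ω₅, ω₆ }ᶜ
  { ω₁, ω₂ }  = { ω₃, ω₄, ω₅, ω₆ }ᶜ
  { ω₁, ω₆ }  = { ω₂, ω₃, ω₄, ω₅ }ᶜ
  { ω₁, ω₂, ω₃, ω₄ }  = { ω₂, ω₃, ω₄ } ∪ { ω₁, ω₂, ω₄ }
  { ω₁, ω₂, ω₄, ω₆ }  = { ω₁, ω₂, ω₄ } ∪ { ω₁, ω₂, ω₆ }
  { ω₁, ω₂, ω₅, ω₆ }  = { ω₁, ω₅, ω₆ } ∪ { ω₁, ω₂, ω₆ }
  { ω₁, ω₂, ω₃, ω₄, ω₅ }  = { ω₃, ω₄, ω₅ } ∪ { ω₁, ω₂, ω₄ }
  { ω₁, ω₂, ω₃, ω₄, ω₆ }  = { ω₂, ω₃, ω₄ } ∪ { ω₁, ω₂, ω₆ }
  { ω₁, ω₂, ω₃, ω₅, ω₆ }  = { ω₁, ω₃, ω₅, ω₆ } ∪ { ω₁, ω₂, ω₆ }
  { ω₁, ω₂, ω₄, ω₅, ω₆ }  = { ω₁, ω₂, ω₄ } ∪ { ω₁, ω₅, ω₆ }
  { ω₁, ω₃, ω₄, ω₅, ω₆ }  = { ω₁, ω₃, ω₅, ω₆ } ∪ { ω₃, ω₄, ω₅ }
  [24 total]
Round 3 (9 new):
  { ω₂ }  = { ω₁, ω₃, ω₄, ω₅, ω₆ }ᶜ
  { ω₃ }  = { ω₁, ω₂, ω₄, ω₅, ω₆ }ᶜ
  { ω₄ }  = { ω₁, ω₂, ω₃, ω₅, ω₆ }ᶜ
  { ω₅ }  = { ω₁, ω₂, ω₃, ω₄, ω₆ }ᶜ
  { ω₆ }  = { ω₁, ω₂, ω₃, ω₄, ω₅ }ᶜ
  { ω₃, ω₄ }  = { ω₁, ω₂, ω₅, ω₆ }ᶜ
  { ω₃, ω₅ }  = { ω₁, ω₂, ω₄, ω₆ }ᶜ
  { ω₅, ω₆ }  = { ω₁, ω₂, ω₃, ω₄ }ᶜ
  { ω₁, ω₃, ω₄, ω₅ }  = { ω₃, ω₄, ω₅ } ∪ { ω₁ }
  [33 total]
Round 4 (29 new):
  { ω₁, ω₃ }  = { ω₁ } ∪ { ω₃ }
  { ω₁, ω₄ }  = { ω₁ } ∪ { ω₄ }
  { ω₁, ω₅ }  = { ω₁ } ∪ { ω₅ }
  { ω₂, ω₃ }  = { ω₂ } ∪ { ω₃ }
  { ω₂, ω₅ }  = { ω₂ } ∪ { ω₅ }
  { ω₂, ω₆ }  = { ω₁, ω₃, ω₄, ω₅ }ᶜ
  { ω₃, ω₆ }  = { ω₆ } ∪ { ω₃ }
  { ω₄, ω₅ }  = { ω₅ } ∪ { ω₄ }
  { ω₄, ω₆ }  = { ω₆ } ∪ { ω₄ }
  { ω₁, ω₂, ω₃ }  = { ω₁, ω₂ } ∪ { ω₃ }
  { ω₁, ω₂, ω₅ }  = { ω₁, ω₂ } ∪ { ω₅ }
  { ω₁, ω₃, ω₄ }  = { ω₃, ω₄ } ∪ { ω₁ }
  { ω₁, ω₃, ω₅ }  = { ω₁ } ∪ { ω₃, ω₅ }
  { ω₁, ω₃, ω₆ }  = { ω₁, ω₆ } ∪ { ω₃ }
  { ω₁, ω₄, ω₆ }  = { ω₁, ω₆ } ∪ { ω₄ }
  { ω₂, ω₃, ω₅ }  = { ω₂ } ∪ { ω₃, ω₅ }
  { ω₂, ω₄, ω₅ }  = { ω₅ } ∪ { ω₂, ω₄ }
  { ω₂, ω₄, ω₆ }  = { ω₆ } ∪ { ω₂, ω₄ }
  { ω₂, ω₅, ω₆ }  = { ω₅, ω₆ } ∪ { ω₂ }
  { ω₃, ω₄, ω₆ }  = { ω₃, ω₄ } ∪ { ω₆ }
  { ω₄, ω₅, ω₆ }  = { ω₅, ω₆ } ∪ { ω₄ }
  { ω₁, ω₂, ω₃, ω₅ }  = { ω₁, ω₂ } ∪ { ω₃, ω₅ }
  { ω₁, ω₂, ω₃, ω₆ }  = { ω₃ } ∪ { ω₁, ω₂, ω₆ }
  { ω₁, ω₂, ω₄, ω₅ }  = { ω₁, ω₂, ω₄ } ∪ { ω₅ }
  { ω₁, ω₃, ω₄, ω₆ }  = { ω₃, ω₄ } ∪ { ω₁, ω₆ }
  { ω₁, ω₄, ω₅, ω₆ }  = { ω₁, ω₅, ω₆ } ∪ { ω₄ }
  { ω₂, ω₃, ω₄, ω₆ }  = { ω₆ } ∪ { ω₂, ω₃, ω₄ }
  { ω₂, ω₃, ω₅, ω₆ }  = { ω₂ } ∪ { ω₃, ω₅, ω₆ }
  { ω₂, ω₄, ω₅, ω₆ }  = { ω₅, ω₆ } ∪ { ω₂, ω₄ }
  [62 total]
Round 5. New:
  { ω₁, ω₄, ω₅ }  = { ω₄, ω₅ } ∪ { ω₁, ω₄ }
  { ω₂, ω₃, ω₆ }  = { ω₂ } ∪ { ω₃, ω₆ }
  [64 total]
After Round 6 the family is unchanged; done.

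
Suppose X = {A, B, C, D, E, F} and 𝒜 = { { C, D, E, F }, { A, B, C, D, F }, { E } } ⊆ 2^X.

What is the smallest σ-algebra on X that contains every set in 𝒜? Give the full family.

Initial family (5 sets): { ∅, { E }, { C, D, E, F }, { A, B, C, D, F }, X }.
Pass 1: +1 →
  { A, B }  = { C, D, E, F }ᶜ
  (now 6)
Pass 2. New:
  { A, B, E }  = { A, B } ∪ { E }
  (now 7)
Pass 3 (1 new):
  { C, D, F }  = { A, B, E }ᶜ
  (now 8)
Pass 4: stable.

Hence σ(𝒜) has 8 members: { ∅, { E }, { A, B }, { A, B, E }, { C, D, F }, { C, D, E, F }, { A, B, C, D, F }, X }.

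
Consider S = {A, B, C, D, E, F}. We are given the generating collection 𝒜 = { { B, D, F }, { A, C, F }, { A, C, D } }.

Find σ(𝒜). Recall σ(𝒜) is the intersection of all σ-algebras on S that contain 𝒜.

σ(𝒜) (32 sets): { {}, { B }, { D }, { E }, { F }, { A, C }, { B, D }, { B, E }, { B, F }, { D, E }, { D, F }, { E, F }, { A, B, C }, { A, C, D }, { A, C, E }, { A, C, F }, { B, D, E }, { B, D, F }, { B, E, F }, { D, E, F }, { A, B, C, D }, { A, B, C, E }, { A, B, C, F }, { A, C, D, E }, { A, C, D, F }, { A, C, E, F }, { B, D, E, F }, { A, B, C, D, E }, { A, B, C, D, F }, { A, B, C, E, F }, { A, C, D, E, F }, S }

Working:
Start: 𝒜 ∪ {∅, S} = { {}, { A, C, D }, { A, C, F }, { B, D, F }, S }.
Pass 1. New:
  { A, C, E }  = { B, D, F }ᶜ
  { B, D, E }  = { A, C, F }ᶜ
  { B, E, F }  = { A, C, D }ᶜ
  { A, C, D, F }  = { A, C, D } ∪ { A, C, F }
  { A, B, C, D, F }  = { B, D, F } ∪ { A, C, D }
  — 10 sets.
Pass 2: 8 new —
  { E }  = { A, B, C, D, F }ᶜ
  { B, E }  = { A, C, D, F }ᶜ
  { A, C, D, E }  = { A, C, E } ∪ { A, C, D }
  { A, C, E, F }  = { A, C, F } ∪ { A, C, E }
  { B, D, E, F }  = { B, D, F } ∪ { B, E, F }
  { A, B, C, D, E }  = { A, C, E } ∪ { B, D, E }
  { A, B, C, E, F }  = { A, C, F } ∪ { B, E, F }
  { A, C, D, E, F }  = { A, C, E } ∪ { A, C, D, F }
  — 18 sets.
Pass 3: +7 →
  { B }  = { A, C, D, E, F }ᶜ
  { D }  = { A, B, C, E, F }ᶜ
  { F }  = { A, B, C, D, E }ᶜ
  { A, C }  = { B, D, E, F }ᶜ
  { B, D }  = { A, C, E, F }ᶜ
  { B, F }  = { A, C, D, E }ᶜ
  { A, B, C, E }  = { B, E } ∪ { A, C, E }
  — 25 sets.
Pass 4: 6 new —
  { D, E }  = { E } ∪ { D }
  { D, F }  = { A, B, C, E }ᶜ
  { E, F }  = { F } ∪ { E }
  { A, B, C }  = { B } ∪ { A, C }
  { A, B, C, D }  = { B } ∪ { A, C, D }
  { A, B, C, F }  = { A, C, F } ∪ { B }
  — 31 sets.
Pass 5: +1 →
  { D, E, F }  = { A, B, C }ᶜ
  — 32 sets.
Pass 6 adds nothing — fixpoint reached.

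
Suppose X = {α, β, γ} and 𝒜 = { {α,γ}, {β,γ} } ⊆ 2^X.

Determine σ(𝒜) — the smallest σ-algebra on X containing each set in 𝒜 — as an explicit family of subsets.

Initial family (4 sets): { ∅, {α,γ}, {β,γ}, X }.
Pass 1: +2 →
  {α}  = complement {β,γ}
  {β}  = complement {α,γ}
  [6 total]
Pass 2. New:
  {α,β}  = {β} ∪ {α}
  [7 total]
Pass 3. New:
  {γ}  = complement {α,β}
  [8 total]
Pass 4: stable.

|σ(𝒜)| = 8.  σ(𝒜) = { ∅, {α}, {β}, {γ}, {α,β}, {α,γ}, {β,γ}, X }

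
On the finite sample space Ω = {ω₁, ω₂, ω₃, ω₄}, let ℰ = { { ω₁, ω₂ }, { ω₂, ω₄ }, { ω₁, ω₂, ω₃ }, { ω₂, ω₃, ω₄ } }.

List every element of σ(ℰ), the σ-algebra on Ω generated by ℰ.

Take S₀ = ℰ ∪ {∅, Ω} = { {  }, { ω₁, ω₂ }, { ω₂, ω₄ }, { ω₁, ω₂, ω₃ }, { ω₂, ω₃, ω₄ }, Ω }.
Round 1 adds 5:
  { ω₁ }  = Ω∖{ ω₂, ω₃, ω₄ }
  { ω₄ }  = Ω∖{ ω₁, ω₂, ω₃ }
  { ω₁, ω₃ }  = Ω∖{ ω₂, ω₄ }
  { ω₃, ω₄ }  = Ω∖{ ω₁, ω₂ }
  { ω₁, ω₂, ω₄ }  = { ω₁, ω₂ } ∪ { ω₂, ω₄ }
  (now 11)
Round 2 (3 new):
  { ω₃ }  = Ω∖{ ω₁, ω₂, ω₄ }
  { ω₁, ω₄ }  = { ω₄ } ∪ { ω₁ }
  { ω₁, ω₃, ω₄ }  = { ω₃, ω₄ } ∪ { ω₁, ω₃ }
  (now 14)
Round 3: +2 →
  { ω₂ }  = Ω∖{ ω₁, ω₃, ω₄ }
  { ω₂, ω₃ }  = Ω∖{ ω₁, ω₄ }
  (now 16)
Round 4: no new sets; the family is a σ-algebra.

Hence σ(ℰ) has 16 members: { {  }, { ω₁ }, { ω₂ }, { ω₃ }, { ω₄ }, { ω₁, ω₂ }, { ω₁, ω₃ }, { ω₁, ω₄ }, { ω₂, ω₃ }, { ω₂, ω₄ }, { ω₃, ω₄ }, { ω₁, ω₂, ω₃ }, { ω₁, ω₂, ω₄ }, { ω₁, ω₃, ω₄ }, { ω₂, ω₃, ω₄ }, Ω }.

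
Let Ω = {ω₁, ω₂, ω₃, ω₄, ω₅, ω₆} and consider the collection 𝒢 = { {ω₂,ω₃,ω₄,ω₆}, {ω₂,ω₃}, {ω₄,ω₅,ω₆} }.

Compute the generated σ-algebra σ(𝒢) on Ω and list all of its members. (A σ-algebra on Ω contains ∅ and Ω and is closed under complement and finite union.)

|σ(𝒢)| = 16.  σ(𝒢) = { ∅, {ω₁}, {ω₅}, {ω₁,ω₅}, {ω₂,ω₃}, {ω₄,ω₆}, {ω₁,ω₂,ω₃}, {ω₁,ω₄,ω₆}, {ω₂,ω₃,ω₅}, {ω₄,ω₅,ω₆}, {ω₁,ω₂,ω₃,ω₅}, {ω₁,ω₄,ω₅,ω₆}, {ω₂,ω₃,ω₄,ω₆}, {ω₁,ω₂,ω₃,ω₄,ω₆}, {ω₂,ω₃,ω₄,ω₅,ω₆}, Ω }

Derivation:
Start: 𝒢 ∪ {∅, Ω} = { ∅, {ω₂,ω₃}, {ω₄,ω₅,ω₆}, {ω₂,ω₃,ω₄,ω₆}, Ω }.
Pass 1 (4 new):
  {ω₁,ω₅}  = complement {ω₂,ω₃,ω₄,ω₆}
  {ω₁,ω₂,ω₃}  = complement {ω₄,ω₅,ω₆}
  {ω₁,ω₄,ω₅,ω₆}  = complement {ω₂,ω₃}
  {ω₂,ω₃,ω₄,ω₅,ω₆}  = {ω₂,ω₃} ∪ {ω₄,ω₅,ω₆}
  — 9 sets.
Pass 2 adds 3:
  {ω₁}  = complement {ω₂,ω₃,ω₄,ω₅,ω₆}
  {ω₁,ω₂,ω₃,ω₅}  = {ω₁,ω₂,ω₃} ∪ {ω₁,ω₅}
  {ω₁,ω₂,ω₃,ω₄,ω₆}  = {ω₁,ω₂,ω₃} ∪ {ω₂,ω₃,ω₄,ω₆}
  — 12 sets.
Pass 3 (2 new):
  {ω₅}  = complement {ω₁,ω₂,ω₃,ω₄,ω₆}
  {ω₄,ω₆}  = complement {ω₁,ω₂,ω₃,ω₅}
  — 14 sets.
Pass 4 (2 new):
  {ω₁,ω₄,ω₆}  = {ω₄,ω₆} ∪ {ω₁}
  {ω₂,ω₃,ω₅}  = {ω₂,ω₃} ∪ {ω₅}
  — 16 sets.
Pass 5: no new sets; the family is a σ-algebra.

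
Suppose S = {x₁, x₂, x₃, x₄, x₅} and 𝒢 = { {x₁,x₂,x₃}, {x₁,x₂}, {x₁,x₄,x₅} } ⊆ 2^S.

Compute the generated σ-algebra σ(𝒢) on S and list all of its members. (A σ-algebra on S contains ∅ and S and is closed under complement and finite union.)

σ(𝒢) (16 sets): { {}, {x₁}, {x₂}, {x₃}, {x₁,x₂}, {x₁,x₃}, {x₂,x₃}, {x₄,x₅}, {x₁,x₂,x₃}, {x₁,x₄,x₅}, {x₂,x₄,x₅}, {x₃,x₄,x₅}, {x₁,x₂,x₄,x₅}, {x₁,x₃,x₄,x₅}, {x₂,x₃,x₄,x₅}, S }

Trace:
Take S₀ = 𝒢 ∪ {∅, S} = { {}, {x₁,x₂}, {x₁,x₂,x₃}, {x₁,x₄,x₅}, S }.
Step 1 (4 new):
  {x₂,x₃}  = {x₁,x₄,x₅}ᶜ
  {x₄,x₅}  = {x₁,x₂,x₃}ᶜ
  {x₃,x₄,x₅}  = {x₁,x₂}ᶜ
  {x₁,x₂,x₄,x₅}  = {x₁,x₄,x₅} ∪ {x₁,x₂}
  |family| = 9
Step 2: +3 →
  {x₃}  = {x₁,x₂,x₄,x₅}ᶜ
  {x₁,x₃,x₄,x₅}  = {x₁,x₄,x₅} ∪ {x₃,x₄,x₅}
  {x₂,x₃,x₄,x₅}  = {x₃,x₄,x₅} ∪ {x₂,x₃}
  |family| = 12
Step 3: +2 →
  {x₁}  = {x₂,x₃,x₄,x₅}ᶜ
  {x₂}  = {x₁,x₃,x₄,x₅}ᶜ
  |family| = 14
Step 4 (2 new):
  {x₁,x₃}  = {x₃} ∪ {x₁}
  {x₂,x₄,x₅}  = {x₄,x₅} ∪ {x₂}
  |family| = 16
After Step 5 the family is unchanged; done.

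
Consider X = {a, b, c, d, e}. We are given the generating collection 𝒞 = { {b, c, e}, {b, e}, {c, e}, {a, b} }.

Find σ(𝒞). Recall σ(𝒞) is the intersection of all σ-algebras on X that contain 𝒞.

Seed the family with 𝒞 together with ∅ and X: { {}, {a, b}, {b, e}, {c, e}, {b, c, e}, X }.
Step 1 adds 6:
  {a, d}  = complement {b, c, e}
  {a, b, d}  = complement {c, e}
  {a, b, e}  = {b, e} ∪ {a, b}
  {a, c, d}  = complement {b, e}
  {c, d, e}  = complement {a, b}
  {a, b, c, e}  = {b, c, e} ∪ {a, b}
  — 12 sets.
Step 2: 6 new —
  {d}  = complement {a, b, c, e}
  {c, d}  = complement {a, b, e}
  {a, b, c, d}  = {a, b} ∪ {a, c, d}
  {a, b, d, e}  = {b, e} ∪ {a, b, d}
  {a, c, d, e}  = {c, d, e} ∪ {a, c, d}
  {b, c, d, e}  = {b, e} ∪ {c, d, e}
  — 18 sets.
Step 3 (5 new):
  {a}  = complement {b, c, d, e}
  {b}  = complement {a, c, d, e}
  {c}  = complement {a, b, d, e}
  {e}  = complement {a, b, c, d}
  {b, d, e}  = {b, e} ∪ {d}
  — 23 sets.
Step 4: 9 new —
  {a, c}  = complement {b, d, e}
  {a, e}  = {e} ∪ {a}
  {b, c}  = {b} ∪ {c}
  {b, d}  = {b} ∪ {d}
  {d, e}  = {e} ∪ {d}
  {a, b, c}  = {a, b} ∪ {c}
  {a, c, e}  = {c, e} ∪ {a}
  {a, d, e}  = {e} ∪ {a, d}
  {b, c, d}  = {c, d} ∪ {b}
  — 32 sets.
After Step 5 the family is unchanged; done.

σ(𝒞) = { {}, {a}, {b}, {c}, {d}, {e}, {a, b}, {a, c}, {a, d}, {a, e}, {b, c}, {b, d}, {b, e}, {c, d}, {c, e}, {d, e}, {a, b, c}, {a, b, d}, {a, b, e}, {a, c, d}, {a, c, e}, {a, d, e}, {b, c, d}, {b, c, e}, {b, d, e}, {c, d, e}, {a, b, c, d}, {a, b, c, e}, {a, b, d, e}, {a, c, d, e}, {b, c, d, e}, X }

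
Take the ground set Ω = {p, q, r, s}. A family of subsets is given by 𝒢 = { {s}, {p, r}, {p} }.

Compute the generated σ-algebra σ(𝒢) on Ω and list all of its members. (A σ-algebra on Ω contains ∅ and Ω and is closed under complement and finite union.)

Take S₀ = 𝒢 ∪ {∅, Ω} = { {}, {p}, {s}, {p, r}, Ω }.
Round 1: +5 →
  {p, s}  = {s} ∪ {p}
  {q, s}  = complement {p, r}
  {p, q, r}  = complement {s}
  {p, r, s}  = {p, r} ∪ {s}
  {q, r, s}  = complement {p}
Round 2 adds 3:
  {q}  = complement {p, r, s}
  {q, r}  = complement {p, s}
  {p, q, s}  = {p, s} ∪ {q, s}
Round 3: 2 new —
  {r}  = complement {p, q, s}
  {p, q}  = {q} ∪ {p}
Round 4. New:
  {r, s}  = complement {p, q}
Round 5: closed — nothing new.

|σ(𝒢)| = 16.  σ(𝒢) = { {}, {p}, {q}, {r}, {s}, {p, q}, {p, r}, {p, s}, {q, r}, {q, s}, {r, s}, {p, q, r}, {p, q, s}, {p, r, s}, {q, r, s}, Ω }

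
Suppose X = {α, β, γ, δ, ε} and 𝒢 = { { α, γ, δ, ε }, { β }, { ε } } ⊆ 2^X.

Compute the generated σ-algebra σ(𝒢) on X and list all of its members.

Seed the family with 𝒢 together with ∅ and X: { {}, { β }, { ε }, { α, γ, δ, ε }, X }.
Iteration 1: 2 new —
  { β, ε }  = { β } ∪ { ε }
  { α, β, γ, δ }  = { ε }ᶜ
  |family| = 7
Iteration 2: 1 new —
  { α, γ, δ }  = { β, ε }ᶜ
  |family| = 8
Iteration 3: stable.

Hence σ(𝒢) has 8 members: { {}, { β }, { ε }, { β, ε }, { α, γ, δ }, { α, β, γ, δ }, { α, γ, δ, ε }, X }.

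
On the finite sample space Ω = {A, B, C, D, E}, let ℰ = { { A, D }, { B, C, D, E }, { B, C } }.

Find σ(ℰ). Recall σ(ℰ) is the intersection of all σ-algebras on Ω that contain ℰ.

Start: ℰ ∪ {∅, Ω} = { ∅, { A, D }, { B, C }, { B, C, D, E }, Ω }.
Iteration 1 adds 4:
  { A }  = { B, C, D, E }ᶜ
  { A, D, E }  = { B, C }ᶜ
  { B, C, E }  = { A, D }ᶜ
  { A, B, C, D }  = { B, C } ∪ { A, D }
  [9 total]
Iteration 2 adds 3:
  { E }  = { A, B, C, D }ᶜ
  { A, B, C }  = { B, C } ∪ { A }
  { A, B, C, E }  = { B, C, E } ∪ { A }
  [12 total]
Iteration 3 adds 3:
  { D }  = { A, B, C, E }ᶜ
  { A, E }  = { E } ∪ { A }
  { D, E }  = { A, B, C }ᶜ
  [15 total]
Iteration 4: +1 →
  { B, C, D }  = { A, E }ᶜ
  [16 total]
Iteration 5: already closed under ᶜ and ∪.

Therefore σ(ℰ) = { ∅, { A }, { D }, { E }, { A, D }, { A, E }, { B, C }, { D, E }, { A, B, C }, { A, D, E }, { B, C, D }, { B, C, E }, { A, B, C, D }, { A, B, C, E }, { B, C, D, E }, Ω } (|σ(ℰ)| = 16).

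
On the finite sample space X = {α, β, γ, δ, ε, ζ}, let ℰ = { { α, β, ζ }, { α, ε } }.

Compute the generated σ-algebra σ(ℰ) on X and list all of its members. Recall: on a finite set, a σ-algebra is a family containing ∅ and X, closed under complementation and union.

σ(ℰ) (16 sets): { {}, { α }, { ε }, { α, ε }, { β, ζ }, { γ, δ }, { α, β, ζ }, { α, γ, δ }, { β, ε, ζ }, { γ, δ, ε }, { α, β, ε, ζ }, { α, γ, δ, ε }, { β, γ, δ, ζ }, { α, β, γ, δ, ζ }, { β, γ, δ, ε, ζ }, X }

Derivation:
Start: ℰ ∪ {∅, X} = { {}, { α, ε }, { α, β, ζ }, X }.
Iteration 1: 3 new —
  { γ, δ, ε }  = { α, β, ζ }ᶜ
  { α, β, ε, ζ }  = { α, ε } ∪ { α, β, ζ }
  { β, γ, δ, ζ }  = { α, ε }ᶜ
  [7 total]
Iteration 2: +4 →
  { γ, δ }  = { α, β, ε, ζ }ᶜ
  { α, γ, δ, ε }  = { γ, δ, ε } ∪ { α, ε }
  { α, β, γ, δ, ζ }  = { β, γ, δ, ζ } ∪ { α, β, ζ }
  { β, γ, δ, ε, ζ }  = { γ, δ, ε } ∪ { β, γ, δ, ζ }
  [11 total]
Iteration 3. New:
  { α }  = { β, γ, δ, ε, ζ }ᶜ
  { ε }  = { α, β, γ, δ, ζ }ᶜ
  { β, ζ }  = { α, γ, δ, ε }ᶜ
  [14 total]
Iteration 4. New:
  { α, γ, δ }  = { γ, δ } ∪ { α }
  { β, ε, ζ }  = { β, ζ } ∪ { ε }
  [16 total]
Iteration 5: stable.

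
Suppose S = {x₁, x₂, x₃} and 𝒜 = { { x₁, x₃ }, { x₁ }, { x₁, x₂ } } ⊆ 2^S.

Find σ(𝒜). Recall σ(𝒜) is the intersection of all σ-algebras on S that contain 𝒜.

Answer: σ(𝒜) = { ∅, { x₁ }, { x₂ }, { x₃ }, { x₁, x₂ }, { x₁, x₃ }, { x₂, x₃ }, S }

Derivation:
Seed the family with 𝒜 together with ∅ and S: { ∅, { x₁ }, { x₁, x₂ }, { x₁, x₃ }, S }.
Pass 1. New:
  { x₂ }  = complement { x₁, x₃ }
  { x₃ }  = complement { x₁, x₂ }
  { x₂, x₃ }  = complement { x₁ }
  [8 total]
Pass 2: no new sets; the family is a σ-algebra.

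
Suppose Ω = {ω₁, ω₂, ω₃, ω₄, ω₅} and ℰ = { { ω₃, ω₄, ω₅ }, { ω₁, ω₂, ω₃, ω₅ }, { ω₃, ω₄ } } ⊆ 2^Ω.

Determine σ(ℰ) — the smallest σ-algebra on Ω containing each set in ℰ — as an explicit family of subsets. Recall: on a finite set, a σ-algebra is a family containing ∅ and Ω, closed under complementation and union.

Take S₀ = ℰ ∪ {∅, Ω} = { {  }, { ω₃, ω₄ }, { ω₃, ω₄, ω₅ }, { ω₁, ω₂, ω₃, ω₅ }, Ω }.
Iteration 1 adds 3:
  { ω₄ }  = Ω∖{ ω₁, ω₂, ω₃, ω₅ }
  { ω₁, ω₂ }  = Ω∖{ ω₃, ω₄, ω₅ }
  { ω₁, ω₂, ω₅ }  = Ω∖{ ω₃, ω₄ }
Iteration 2: 3 new —
  { ω₁, ω₂, ω₄ }  = { ω₄ } ∪ { ω₁, ω₂ }
  { ω₁, ω₂, ω₃, ω₄ }  = { ω₃, ω₄ } ∪ { ω₁, ω₂ }
  { ω₁, ω₂, ω₄, ω₅ }  = { ω₄ } ∪ { ω₁, ω₂, ω₅ }
Iteration 3: 3 new —
  { ω₃ }  = Ω∖{ ω₁, ω₂, ω₄, ω₅ }
  { ω₅ }  = Ω∖{ ω₁, ω₂, ω₃, ω₄ }
  { ω₃, ω₅ }  = Ω∖{ ω₁, ω₂, ω₄ }
Iteration 4. New:
  { ω₄, ω₅ }  = { ω₄ } ∪ { ω₅ }
  { ω₁, ω₂, ω₃ }  = { ω₃ } ∪ { ω₁, ω₂ }
Iteration 5: stable.

σ(ℰ) = { {  }, { ω₃ }, { ω₄ }, { ω₅ }, { ω₁, ω₂ }, { ω₃, ω₄ }, { ω₃, ω₅ }, { ω₄, ω₅ }, { ω₁, ω₂, ω₃ }, { ω₁, ω₂, ω₄ }, { ω₁, ω₂, ω₅ }, { ω₃, ω₄, ω₅ }, { ω₁, ω₂, ω₃, ω₄ }, { ω₁, ω₂, ω₃, ω₅ }, { ω₁, ω₂, ω₄, ω₅ }, Ω }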